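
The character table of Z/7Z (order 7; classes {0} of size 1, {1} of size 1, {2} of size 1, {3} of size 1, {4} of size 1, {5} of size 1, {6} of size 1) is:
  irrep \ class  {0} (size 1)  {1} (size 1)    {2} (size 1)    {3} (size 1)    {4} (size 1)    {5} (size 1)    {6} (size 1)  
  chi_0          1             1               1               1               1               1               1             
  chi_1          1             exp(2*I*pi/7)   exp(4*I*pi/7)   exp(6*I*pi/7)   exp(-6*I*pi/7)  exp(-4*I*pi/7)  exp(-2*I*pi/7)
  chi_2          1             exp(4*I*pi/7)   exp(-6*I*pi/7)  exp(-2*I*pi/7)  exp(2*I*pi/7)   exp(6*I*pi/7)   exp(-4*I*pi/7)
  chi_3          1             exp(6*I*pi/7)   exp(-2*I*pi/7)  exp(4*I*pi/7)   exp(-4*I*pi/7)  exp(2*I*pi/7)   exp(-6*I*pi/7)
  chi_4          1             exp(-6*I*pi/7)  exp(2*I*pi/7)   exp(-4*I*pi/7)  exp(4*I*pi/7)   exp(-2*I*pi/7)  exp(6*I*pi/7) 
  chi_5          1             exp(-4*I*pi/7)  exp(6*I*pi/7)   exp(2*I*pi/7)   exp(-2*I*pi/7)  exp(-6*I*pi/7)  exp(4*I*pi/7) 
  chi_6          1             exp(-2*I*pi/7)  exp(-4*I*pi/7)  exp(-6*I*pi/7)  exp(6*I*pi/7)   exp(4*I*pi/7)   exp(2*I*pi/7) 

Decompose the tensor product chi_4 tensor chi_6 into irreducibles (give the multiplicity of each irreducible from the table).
chi_4 tensor chi_6 = chi_3 (all other irreducibles have multiplicity 0).

Derivation: The character of a tensor product is the pointwise product (chi_4 * chi_6)(C) = chi_4(C) * chi_6(C):
  {0}: (1)*(1), {1}: (exp(-6*I*pi/7))*(exp(-2*I*pi/7)), {2}: (exp(2*I*pi/7))*(exp(-4*I*pi/7)), {3}: (exp(-4*I*pi/7))*(exp(-6*I*pi/7)), {4}: (exp(4*I*pi/7))*(exp(6*I*pi/7)), {5}: (exp(-2*I*pi/7))*(exp(4*I*pi/7)), {6}: (exp(6*I*pi/7))*(exp(2*I*pi/7))
so (chi_4 * chi_6) takes values
  {0} -> 1, {1} -> exp(6*I*pi/7), {2} -> exp(-2*I*pi/7), {3} -> exp(4*I*pi/7), {4} -> exp(-4*I*pi/7), {5} -> exp(2*I*pi/7), {6} -> exp(-6*I*pi/7).
Now take the inner product of this character with each irreducible chi from the table, <chi_4*chi_6, chi> = (1/7) sum_C |C| (chi_4*chi_6)(C) conj(chi(C)):
  <chi_4*chi_6, chi_0> = (1/7)[1*(1)*conj(1) + 1*(exp(6*I*pi/7))*conj(1) + 1*(exp(-2*I*pi/7))*conj(1) + 1*(exp(4*I*pi/7))*conj(1) + 1*(exp(-4*I*pi/7))*conj(1) + 1*(exp(2*I*pi/7))*conj(1) + 1*(exp(-6*I*pi/7))*conj(1)]
      = (1/7)[(1) + (exp(6*I*pi/7)) + (exp(-2*I*pi/7)) + (exp(4*I*pi/7)) + (exp(-4*I*pi/7)) + (exp(2*I*pi/7)) + (exp(-6*I*pi/7))] = 0/7 = 0
  <chi_4*chi_6, chi_1> = (1/7)[1*(1)*conj(1) + 1*(exp(6*I*pi/7))*conj(exp(2*I*pi/7)) + 1*(exp(-2*I*pi/7))*conj(exp(4*I*pi/7)) + 1*(exp(4*I*pi/7))*conj(exp(6*I*pi/7)) + 1*(exp(-4*I*pi/7))*conj(exp(-6*I*pi/7)) + 1*(exp(2*I*pi/7))*conj(exp(-4*I*pi/7)) + 1*(exp(-6*I*pi/7))*conj(exp(-2*I*pi/7))]
      = (1/7)[(1) + (exp(4*I*pi/7)) + (exp(-6*I*pi/7)) + (exp(-2*I*pi/7)) + (exp(2*I*pi/7)) + (exp(6*I*pi/7)) + (exp(-4*I*pi/7))] = 0/7 = 0
  <chi_4*chi_6, chi_2> = (1/7)[1*(1)*conj(1) + 1*(exp(6*I*pi/7))*conj(exp(4*I*pi/7)) + 1*(exp(-2*I*pi/7))*conj(exp(-6*I*pi/7)) + 1*(exp(4*I*pi/7))*conj(exp(-2*I*pi/7)) + 1*(exp(-4*I*pi/7))*conj(exp(2*I*pi/7)) + 1*(exp(2*I*pi/7))*conj(exp(6*I*pi/7)) + 1*(exp(-6*I*pi/7))*conj(exp(-4*I*pi/7))]
      = (1/7)[(1) + (exp(2*I*pi/7)) + (exp(4*I*pi/7)) + (exp(6*I*pi/7)) + (exp(-6*I*pi/7)) + (exp(-4*I*pi/7)) + (exp(-2*I*pi/7))] = 0/7 = 0
  <chi_4*chi_6, chi_3> = (1/7)[1*(1)*conj(1) + 1*(exp(6*I*pi/7))*conj(exp(6*I*pi/7)) + 1*(exp(-2*I*pi/7))*conj(exp(-2*I*pi/7)) + 1*(exp(4*I*pi/7))*conj(exp(4*I*pi/7)) + 1*(exp(-4*I*pi/7))*conj(exp(-4*I*pi/7)) + 1*(exp(2*I*pi/7))*conj(exp(2*I*pi/7)) + 1*(exp(-6*I*pi/7))*conj(exp(-6*I*pi/7))]
      = (1/7)[(1) + (1) + (1) + (1) + (1) + (1) + (1)] = 7/7 = 1
  <chi_4*chi_6, chi_4> = (1/7)[1*(1)*conj(1) + 1*(exp(6*I*pi/7))*conj(exp(-6*I*pi/7)) + 1*(exp(-2*I*pi/7))*conj(exp(2*I*pi/7)) + 1*(exp(4*I*pi/7))*conj(exp(-4*I*pi/7)) + 1*(exp(-4*I*pi/7))*conj(exp(4*I*pi/7)) + 1*(exp(2*I*pi/7))*conj(exp(-2*I*pi/7)) + 1*(exp(-6*I*pi/7))*conj(exp(6*I*pi/7))]
      = (1/7)[(1) + (exp(-2*I*pi/7)) + (exp(-4*I*pi/7)) + (exp(-6*I*pi/7)) + (exp(6*I*pi/7)) + (exp(4*I*pi/7)) + (exp(2*I*pi/7))] = 0/7 = 0
  <chi_4*chi_6, chi_5> = (1/7)[1*(1)*conj(1) + 1*(exp(6*I*pi/7))*conj(exp(-4*I*pi/7)) + 1*(exp(-2*I*pi/7))*conj(exp(6*I*pi/7)) + 1*(exp(4*I*pi/7))*conj(exp(2*I*pi/7)) + 1*(exp(-4*I*pi/7))*conj(exp(-2*I*pi/7)) + 1*(exp(2*I*pi/7))*conj(exp(-6*I*pi/7)) + 1*(exp(-6*I*pi/7))*conj(exp(4*I*pi/7))]
      = (1/7)[(1) + (exp(-4*I*pi/7)) + (exp(6*I*pi/7)) + (exp(2*I*pi/7)) + (exp(-2*I*pi/7)) + (exp(-6*I*pi/7)) + (exp(4*I*pi/7))] = 0/7 = 0
  <chi_4*chi_6, chi_6> = (1/7)[1*(1)*conj(1) + 1*(exp(6*I*pi/7))*conj(exp(-2*I*pi/7)) + 1*(exp(-2*I*pi/7))*conj(exp(-4*I*pi/7)) + 1*(exp(4*I*pi/7))*conj(exp(-6*I*pi/7)) + 1*(exp(-4*I*pi/7))*conj(exp(6*I*pi/7)) + 1*(exp(2*I*pi/7))*conj(exp(4*I*pi/7)) + 1*(exp(-6*I*pi/7))*conj(exp(2*I*pi/7))]
      = (1/7)[(1) + (exp(-6*I*pi/7)) + (exp(2*I*pi/7)) + (exp(-4*I*pi/7)) + (exp(4*I*pi/7)) + (exp(-2*I*pi/7)) + (exp(6*I*pi/7))] = 0/7 = 0
(Exp terms are combined using exp(i*s)*conj(exp(i*t)) = exp(i*(s-t)), and sums of them are collapsed using the identity that for every m > 1 the m distinct m-th roots of unity sum to 0, e.g. 1 + exp(2*I*pi/3) + exp(-2*I*pi/3) = 0.)
Hence the multiplicities are chi_3: 1. Dimension check: dim(chi_4)*dim(chi_6) = 1*1 = 1 and sum (mult * dim) = 1*1 = 1.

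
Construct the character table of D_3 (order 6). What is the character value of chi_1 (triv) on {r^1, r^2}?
Conjugacy classes: {e} of size 1, {r^1, r^2} of size 2, {s, sr, ..., sr^2} of size 3.
Character table:
  irrep \ class              {e} (size 1)  {r^1, r^2} (size 2)  {s, sr, ..., sr^2} (size 3)
  chi_1 (triv)               1             1                    1                          
  chi_2 (sign: r->1, s->-1)  1             1                    -1                         
  chi_3 (2d, j=1)            2             -1                   0                          

Spot check: chi_1 (triv) on {r^1, r^2} = 1.

Why: D_3 has order 2*3 = 6 with 3 conjugacy classes, hence 3 irreducibles. Sum of squared dims 1 + 1 + 4 = 6 = |G|. Linear characters come from the abelianisation; the 2-dimensional irreps have character r^k -> 2*cos(2*pi*j*k/3), reflections -> 0.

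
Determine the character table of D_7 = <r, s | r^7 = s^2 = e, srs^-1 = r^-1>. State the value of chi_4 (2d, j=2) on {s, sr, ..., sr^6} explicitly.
Conjugacy classes: {e} of size 1, {r^1, r^6} of size 2, {r^2, r^5} of size 2, {r^3, r^4} of size 2, {s, sr, ..., sr^6} of size 7.
Character table:
  irrep \ class              {e} (size 1)  {r^1, r^6} (size 2)  {r^2, r^5} (size 2)  {r^3, r^4} (size 2)  {s, sr, ..., sr^6} (size 7)
  chi_1 (triv)               1             1                    1                    1                    1                          
  chi_2 (sign: r->1, s->-1)  1             1                    1                    1                    -1                         
  chi_3 (2d, j=1)            2             2*cos(2*pi/7)        -2*cos(3*pi/7)       -2*cos(pi/7)         0                          
  chi_4 (2d, j=2)            2             -2*cos(3*pi/7)       -2*cos(pi/7)         2*cos(2*pi/7)        0                          
  chi_5 (2d, j=3)            2             -2*cos(pi/7)         2*cos(2*pi/7)        -2*cos(3*pi/7)       0                          

Spot check: chi_4 (2d, j=2) on {s, sr, ..., sr^6} = 0.

D_7 has order 2*7 = 14 with 5 conjugacy classes, hence 5 irreducibles. Sum of squared dims 1 + 1 + 4 + 4 + 4 = 14 = |G|. Linear characters come from the abelianisation; the 2-dimensional irreps have character r^k -> 2*cos(2*pi*j*k/7), reflections -> 0.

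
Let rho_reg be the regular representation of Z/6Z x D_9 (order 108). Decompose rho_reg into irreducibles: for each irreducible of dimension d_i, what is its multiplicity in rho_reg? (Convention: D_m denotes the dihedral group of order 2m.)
Each irreducible V_i of dimension d_i appears with multiplicity d_i, i.e. rho_reg = (direct sum over all irreducibles V_i) d_i V_i. The irreducible dimensions for Z/6Z x D_9 are 1, 1, 1, 1, 1, 1, 1, 1, 1, 1, 1, 1, 2, 2, 2, 2, 2, 2, 2, 2, 2, 2, 2, 2, 2, 2, 2, 2, 2, 2, 2, 2, 2, 2, 2, 2: 12 irreducibles of dimension 1, each with multiplicity 1; 24 irreducibles of dimension 2, each with multiplicity 2. Total dimension 12*1*1 + 24*2*2 = 108 = |G|.

Proof sketch: General theorem: in the regular representation of a finite group G, each irreducible appears with multiplicity equal to its dimension. Check: dim(rho_reg) = sum d_i^2 = 1 + 1 + 1 + 1 + 1 + 1 + 1 + 1 + 1 + 1 + 1 + 1 + 4 + 4 + 4 + 4 + 4 + 4 + 4 + 4 + 4 + 4 + 4 + 4 + 4 + 4 + 4 + 4 + 4 + 4 + 4 + 4 + 4 + 4 + 4 + 4 = 108 = |G|.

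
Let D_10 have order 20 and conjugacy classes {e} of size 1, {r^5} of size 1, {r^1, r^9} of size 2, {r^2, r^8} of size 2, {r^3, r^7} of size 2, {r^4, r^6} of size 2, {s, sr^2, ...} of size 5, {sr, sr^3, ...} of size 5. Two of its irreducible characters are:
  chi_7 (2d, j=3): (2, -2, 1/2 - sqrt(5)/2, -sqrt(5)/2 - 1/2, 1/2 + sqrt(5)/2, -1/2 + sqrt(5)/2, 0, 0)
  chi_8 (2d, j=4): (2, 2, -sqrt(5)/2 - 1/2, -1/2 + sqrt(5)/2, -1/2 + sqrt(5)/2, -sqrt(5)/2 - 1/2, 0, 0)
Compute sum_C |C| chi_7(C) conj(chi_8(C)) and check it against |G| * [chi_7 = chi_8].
Sum = 0; so <chi_7, chi_8> = 0 (distinct irreducibles are orthogonal).

Argument: Compute term by term over conjugacy classes (|C| * chi_7(C) * conj(chi_8(C))):
  1*(2)*conj(2) + 1*(-2)*conj(2) + 2*(1/2 - sqrt(5)/2)*conj(-sqrt(5)/2 - 1/2) + 2*(-sqrt(5)/2 - 1/2)*conj(-1/2 + sqrt(5)/2) + 2*(1/2 + sqrt(5)/2)*conj(-1/2 + sqrt(5)/2) + 2*(-1/2 + sqrt(5)/2)*conj(-sqrt(5)/2 - 1/2) + 5*(0)*conj(0) + 5*(0)*conj(0)
  = (4) + (-4) + (2) + (-2) + (2) + (-2) + (0) + (0)
  = 0.
Dividing by |G| = 20 gives 0/20 = 0, matching the row-orthogonality relation <chi_7, chi_8> = [chi_7 = chi_8].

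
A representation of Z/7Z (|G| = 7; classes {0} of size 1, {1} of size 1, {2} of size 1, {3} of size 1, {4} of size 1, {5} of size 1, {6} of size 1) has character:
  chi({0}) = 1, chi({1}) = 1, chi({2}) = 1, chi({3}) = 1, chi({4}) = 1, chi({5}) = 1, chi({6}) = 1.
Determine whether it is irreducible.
Irreducible: <chi, chi> = 1.

Justification: <chi, chi> = (1/|G|) sum_C |C| * |chi(C)|^2 = (1/7)[1*|1|^2 + 1*|1|^2 + 1*|1|^2 + 1*|1|^2 + 1*|1|^2 + 1*|1|^2 + 1*|1|^2]
  = (1/7)[(1) + (1) + (1) + (1) + (1) + (1) + (1)] = 7/7 = 1.
(Exp terms are combined using exp(i*s)*conj(exp(i*t)) = exp(i*(s-t)), and sums of them are collapsed using the identity that for every m > 1 the m distinct m-th roots of unity sum to 0, e.g. 1 + exp(2*I*pi/3) + exp(-2*I*pi/3) = 0.)
A character is irreducible iff <chi, chi> = 1, so this representation is irreducible.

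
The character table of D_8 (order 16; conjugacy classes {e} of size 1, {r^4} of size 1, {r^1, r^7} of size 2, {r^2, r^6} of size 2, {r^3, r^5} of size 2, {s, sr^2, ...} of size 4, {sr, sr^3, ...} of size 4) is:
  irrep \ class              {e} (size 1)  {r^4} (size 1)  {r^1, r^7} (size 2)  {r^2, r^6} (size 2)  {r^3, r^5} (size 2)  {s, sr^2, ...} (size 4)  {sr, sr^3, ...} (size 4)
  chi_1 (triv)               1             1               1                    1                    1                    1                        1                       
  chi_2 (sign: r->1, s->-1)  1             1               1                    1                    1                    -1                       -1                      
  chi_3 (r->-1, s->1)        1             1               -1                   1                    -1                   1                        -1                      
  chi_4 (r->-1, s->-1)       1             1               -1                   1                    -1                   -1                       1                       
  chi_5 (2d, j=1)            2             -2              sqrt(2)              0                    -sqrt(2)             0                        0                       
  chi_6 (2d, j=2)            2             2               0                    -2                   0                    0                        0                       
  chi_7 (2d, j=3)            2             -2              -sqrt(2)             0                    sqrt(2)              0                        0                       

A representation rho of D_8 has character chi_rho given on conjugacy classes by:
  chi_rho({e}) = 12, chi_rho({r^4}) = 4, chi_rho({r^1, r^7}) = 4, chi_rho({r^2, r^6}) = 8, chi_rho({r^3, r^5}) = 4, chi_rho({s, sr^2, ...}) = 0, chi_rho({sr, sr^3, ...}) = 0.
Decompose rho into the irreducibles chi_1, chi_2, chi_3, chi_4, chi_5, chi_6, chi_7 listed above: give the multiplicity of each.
Multiplicities: chi_1: 3, chi_2: 3, chi_3: 1, chi_4: 1, chi_5: 1, chi_6: 0, chi_7: 1.

Derivation: Use <chi_rho, chi> = (1/|G|) sum_C |C| * chi_rho(C) * conj(chi(C)) with |G| = 16 for each irreducible chi in the table:
  <chi_rho, chi_1> = (1/16)[1*(12)*conj(1) + 1*(4)*conj(1) + 2*(4)*conj(1) + 2*(8)*conj(1) + 2*(4)*conj(1) + 4*(0)*conj(1) + 4*(0)*conj(1)]
      = (1/16)[(12) + (4) + (8) + (16) + (8) + (0) + (0)] = 48/16 = 3
  <chi_rho, chi_2> = (1/16)[1*(12)*conj(1) + 1*(4)*conj(1) + 2*(4)*conj(1) + 2*(8)*conj(1) + 2*(4)*conj(1) + 4*(0)*conj(-1) + 4*(0)*conj(-1)]
      = (1/16)[(12) + (4) + (8) + (16) + (8) + (0) + (0)] = 48/16 = 3
  <chi_rho, chi_3> = (1/16)[1*(12)*conj(1) + 1*(4)*conj(1) + 2*(4)*conj(-1) + 2*(8)*conj(1) + 2*(4)*conj(-1) + 4*(0)*conj(1) + 4*(0)*conj(-1)]
      = (1/16)[(12) + (4) + (-8) + (16) + (-8) + (0) + (0)] = 16/16 = 1
  <chi_rho, chi_4> = (1/16)[1*(12)*conj(1) + 1*(4)*conj(1) + 2*(4)*conj(-1) + 2*(8)*conj(1) + 2*(4)*conj(-1) + 4*(0)*conj(-1) + 4*(0)*conj(1)]
      = (1/16)[(12) + (4) + (-8) + (16) + (-8) + (0) + (0)] = 16/16 = 1
  <chi_rho, chi_5> = (1/16)[1*(12)*conj(2) + 1*(4)*conj(-2) + 2*(4)*conj(sqrt(2)) + 2*(8)*conj(0) + 2*(4)*conj(-sqrt(2)) + 4*(0)*conj(0) + 4*(0)*conj(0)]
      = (1/16)[(24) + (-8) + (8*sqrt(2)) + (0) + (-8*sqrt(2)) + (0) + (0)] = 16/16 = 1
  <chi_rho, chi_6> = (1/16)[1*(12)*conj(2) + 1*(4)*conj(2) + 2*(4)*conj(0) + 2*(8)*conj(-2) + 2*(4)*conj(0) + 4*(0)*conj(0) + 4*(0)*conj(0)]
      = (1/16)[(24) + (8) + (0) + (-32) + (0) + (0) + (0)] = 0/16 = 0
  <chi_rho, chi_7> = (1/16)[1*(12)*conj(2) + 1*(4)*conj(-2) + 2*(4)*conj(-sqrt(2)) + 2*(8)*conj(0) + 2*(4)*conj(sqrt(2)) + 4*(0)*conj(0) + 4*(0)*conj(0)]
      = (1/16)[(24) + (-8) + (-8*sqrt(2)) + (0) + (8*sqrt(2)) + (0) + (0)] = 16/16 = 1
Dimension check: dim(rho) = sum (mult * dim) = 3*1 + 3*1 + 1*1 + 1*1 + 1*2 + 0*2 + 1*2 = 12 = chi_rho(e) = 12.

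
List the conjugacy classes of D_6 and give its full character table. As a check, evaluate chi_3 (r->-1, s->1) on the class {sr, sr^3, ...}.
Conjugacy classes: {e} of size 1, {r^3} of size 1, {r^1, r^5} of size 2, {r^2, r^4} of size 2, {s, sr^2, ...} of size 3, {sr, sr^3, ...} of size 3.
Character table:
  irrep \ class              {e} (size 1)  {r^3} (size 1)  {r^1, r^5} (size 2)  {r^2, r^4} (size 2)  {s, sr^2, ...} (size 3)  {sr, sr^3, ...} (size 3)
  chi_1 (triv)               1             1               1                    1                    1                        1                       
  chi_2 (sign: r->1, s->-1)  1             1               1                    1                    -1                       -1                      
  chi_3 (r->-1, s->1)        1             -1              -1                   1                    1                        -1                      
  chi_4 (r->-1, s->-1)       1             -1              -1                   1                    -1                       1                       
  chi_5 (2d, j=1)            2             -2              1                    -1                   0                        0                       
  chi_6 (2d, j=2)            2             2               -1                   -1                   0                        0                       

Spot check: chi_3 (r->-1, s->1) on {sr, sr^3, ...} = -1.

Details: D_6 has order 2*6 = 12 with 6 conjugacy classes, hence 6 irreducibles. Sum of squared dims 1 + 1 + 1 + 1 + 4 + 4 = 12 = |G|. Linear characters come from the abelianisation; the 2-dimensional irreps have character r^k -> 2*cos(2*pi*j*k/6), reflections -> 0.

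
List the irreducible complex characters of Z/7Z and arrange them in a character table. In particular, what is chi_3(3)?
Character table of Z/7Z (irreps indexed chi_0,...,chi_6 with chi_k(m) = zeta_7^(k*m), zeta_7 = exp(2*pi*i/7)):
  irrep \ class  {0} (size 1)  {1} (size 1)    {2} (size 1)    {3} (size 1)    {4} (size 1)    {5} (size 1)    {6} (size 1)  
  chi_0          1             1               1               1               1               1               1             
  chi_1          1             exp(2*I*pi/7)   exp(4*I*pi/7)   exp(6*I*pi/7)   exp(-6*I*pi/7)  exp(-4*I*pi/7)  exp(-2*I*pi/7)
  chi_2          1             exp(4*I*pi/7)   exp(-6*I*pi/7)  exp(-2*I*pi/7)  exp(2*I*pi/7)   exp(6*I*pi/7)   exp(-4*I*pi/7)
  chi_3          1             exp(6*I*pi/7)   exp(-2*I*pi/7)  exp(4*I*pi/7)   exp(-4*I*pi/7)  exp(2*I*pi/7)   exp(-6*I*pi/7)
  chi_4          1             exp(-6*I*pi/7)  exp(2*I*pi/7)   exp(-4*I*pi/7)  exp(4*I*pi/7)   exp(-2*I*pi/7)  exp(6*I*pi/7) 
  chi_5          1             exp(-4*I*pi/7)  exp(6*I*pi/7)   exp(2*I*pi/7)   exp(-2*I*pi/7)  exp(-6*I*pi/7)  exp(4*I*pi/7) 
  chi_6          1             exp(-2*I*pi/7)  exp(-4*I*pi/7)  exp(-6*I*pi/7)  exp(6*I*pi/7)   exp(4*I*pi/7)   exp(2*I*pi/7) 

Spot check: chi_3(3) = zeta_7^(3*3) = zeta_7^9 = exp(4*I*pi/7).

Proof sketch: Z/7Z is abelian, so all 7 irreducible complex representations are 1-dimensional. They are given by chi_k(m) = zeta_7^(k*m) for k = 0,...,6. Row orthogonality: sum_m chi_k(m) conj(chi_l(m)) = 7 * [k = l].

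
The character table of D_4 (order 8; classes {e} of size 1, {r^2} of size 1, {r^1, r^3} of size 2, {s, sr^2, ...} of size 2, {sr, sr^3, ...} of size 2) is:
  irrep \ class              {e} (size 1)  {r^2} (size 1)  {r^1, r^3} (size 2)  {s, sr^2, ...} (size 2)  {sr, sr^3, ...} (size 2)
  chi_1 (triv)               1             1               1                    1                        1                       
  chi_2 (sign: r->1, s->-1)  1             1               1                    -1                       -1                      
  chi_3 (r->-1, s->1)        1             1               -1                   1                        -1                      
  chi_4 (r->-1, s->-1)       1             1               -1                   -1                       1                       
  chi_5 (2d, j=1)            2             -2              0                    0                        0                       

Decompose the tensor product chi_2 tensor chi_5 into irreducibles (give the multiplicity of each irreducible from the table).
chi_2 tensor chi_5 = chi_5 (all other irreducibles have multiplicity 0).

Derivation: The character of a tensor product is the pointwise product (chi_2 * chi_5)(C) = chi_2(C) * chi_5(C):
  {e}: (1)*(2), {r^2}: (1)*(-2), {r^1, r^3}: (1)*(0), {s, sr^2, ...}: (-1)*(0), {sr, sr^3, ...}: (-1)*(0)
so (chi_2 * chi_5) takes values
  {e} -> 2, {r^2} -> -2, {r^1, r^3} -> 0, {s, sr^2, ...} -> 0, {sr, sr^3, ...} -> 0.
Now take the inner product of this character with each irreducible chi from the table, <chi_2*chi_5, chi> = (1/8) sum_C |C| (chi_2*chi_5)(C) conj(chi(C)):
  <chi_2*chi_5, chi_1> = (1/8)[1*(2)*conj(1) + 1*(-2)*conj(1) + 2*(0)*conj(1) + 2*(0)*conj(1) + 2*(0)*conj(1)]
      = (1/8)[(2) + (-2) + (0) + (0) + (0)] = 0/8 = 0
  <chi_2*chi_5, chi_2> = (1/8)[1*(2)*conj(1) + 1*(-2)*conj(1) + 2*(0)*conj(1) + 2*(0)*conj(-1) + 2*(0)*conj(-1)]
      = (1/8)[(2) + (-2) + (0) + (0) + (0)] = 0/8 = 0
  <chi_2*chi_5, chi_3> = (1/8)[1*(2)*conj(1) + 1*(-2)*conj(1) + 2*(0)*conj(-1) + 2*(0)*conj(1) + 2*(0)*conj(-1)]
      = (1/8)[(2) + (-2) + (0) + (0) + (0)] = 0/8 = 0
  <chi_2*chi_5, chi_4> = (1/8)[1*(2)*conj(1) + 1*(-2)*conj(1) + 2*(0)*conj(-1) + 2*(0)*conj(-1) + 2*(0)*conj(1)]
      = (1/8)[(2) + (-2) + (0) + (0) + (0)] = 0/8 = 0
  <chi_2*chi_5, chi_5> = (1/8)[1*(2)*conj(2) + 1*(-2)*conj(-2) + 2*(0)*conj(0) + 2*(0)*conj(0) + 2*(0)*conj(0)]
      = (1/8)[(4) + (4) + (0) + (0) + (0)] = 8/8 = 1
Hence the multiplicities are chi_5: 1. Dimension check: dim(chi_2)*dim(chi_5) = 1*2 = 2 and sum (mult * dim) = 1*2 = 2.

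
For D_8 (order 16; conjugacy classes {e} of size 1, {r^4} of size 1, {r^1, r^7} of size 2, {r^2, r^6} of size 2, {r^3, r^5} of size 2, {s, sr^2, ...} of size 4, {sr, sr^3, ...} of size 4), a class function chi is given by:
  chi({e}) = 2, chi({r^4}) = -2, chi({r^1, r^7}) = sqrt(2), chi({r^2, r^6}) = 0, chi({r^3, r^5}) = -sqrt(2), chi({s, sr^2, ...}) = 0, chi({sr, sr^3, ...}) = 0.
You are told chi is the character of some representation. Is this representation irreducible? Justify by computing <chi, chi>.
Irreducible: <chi, chi> = 1.

<chi, chi> = (1/|G|) sum_C |C| * |chi(C)|^2 = (1/16)[1*|2|^2 + 1*|-2|^2 + 2*|sqrt(2)|^2 + 2*|0|^2 + 2*|-sqrt(2)|^2 + 4*|0|^2 + 4*|0|^2]
  = (1/16)[(4) + (4) + (4) + (0) + (4) + (0) + (0)] = 16/16 = 1.
A character is irreducible iff <chi, chi> = 1, so this representation is irreducible.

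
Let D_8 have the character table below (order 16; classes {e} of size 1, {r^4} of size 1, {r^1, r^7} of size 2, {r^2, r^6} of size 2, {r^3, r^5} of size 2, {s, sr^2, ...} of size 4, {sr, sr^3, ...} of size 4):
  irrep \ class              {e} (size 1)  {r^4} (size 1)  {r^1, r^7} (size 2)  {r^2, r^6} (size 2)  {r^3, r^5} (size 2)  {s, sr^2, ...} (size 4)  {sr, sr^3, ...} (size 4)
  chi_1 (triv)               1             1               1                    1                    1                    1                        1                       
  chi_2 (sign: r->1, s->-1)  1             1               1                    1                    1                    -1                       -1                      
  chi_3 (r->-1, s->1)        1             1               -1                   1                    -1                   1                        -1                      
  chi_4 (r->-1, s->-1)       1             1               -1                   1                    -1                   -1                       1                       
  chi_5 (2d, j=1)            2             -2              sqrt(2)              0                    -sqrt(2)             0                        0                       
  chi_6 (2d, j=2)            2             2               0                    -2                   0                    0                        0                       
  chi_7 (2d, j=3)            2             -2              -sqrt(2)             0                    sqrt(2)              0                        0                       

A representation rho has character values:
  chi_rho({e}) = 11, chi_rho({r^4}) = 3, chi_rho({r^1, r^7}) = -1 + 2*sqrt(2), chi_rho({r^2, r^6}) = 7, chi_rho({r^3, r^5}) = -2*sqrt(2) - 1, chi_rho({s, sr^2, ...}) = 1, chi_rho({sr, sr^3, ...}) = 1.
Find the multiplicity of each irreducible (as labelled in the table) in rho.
Multiplicities: chi_1: 2, chi_2: 1, chi_3: 2, chi_4: 2, chi_5: 2, chi_6: 0, chi_7: 0.

Details: Use <chi_rho, chi> = (1/|G|) sum_C |C| * chi_rho(C) * conj(chi(C)) with |G| = 16 for each irreducible chi in the table:
  <chi_rho, chi_1> = (1/16)[1*(11)*conj(1) + 1*(3)*conj(1) + 2*(-1 + 2*sqrt(2))*conj(1) + 2*(7)*conj(1) + 2*(-2*sqrt(2) - 1)*conj(1) + 4*(1)*conj(1) + 4*(1)*conj(1)]
      = (1/16)[(11) + (3) + (-2 + 4*sqrt(2)) + (14) + (-4*sqrt(2) - 2) + (4) + (4)] = 32/16 = 2
  <chi_rho, chi_2> = (1/16)[1*(11)*conj(1) + 1*(3)*conj(1) + 2*(-1 + 2*sqrt(2))*conj(1) + 2*(7)*conj(1) + 2*(-2*sqrt(2) - 1)*conj(1) + 4*(1)*conj(-1) + 4*(1)*conj(-1)]
      = (1/16)[(11) + (3) + (-2 + 4*sqrt(2)) + (14) + (-4*sqrt(2) - 2) + (-4) + (-4)] = 16/16 = 1
  <chi_rho, chi_3> = (1/16)[1*(11)*conj(1) + 1*(3)*conj(1) + 2*(-1 + 2*sqrt(2))*conj(-1) + 2*(7)*conj(1) + 2*(-2*sqrt(2) - 1)*conj(-1) + 4*(1)*conj(1) + 4*(1)*conj(-1)]
      = (1/16)[(11) + (3) + (2 - 4*sqrt(2)) + (14) + (2 + 4*sqrt(2)) + (4) + (-4)] = 32/16 = 2
  <chi_rho, chi_4> = (1/16)[1*(11)*conj(1) + 1*(3)*conj(1) + 2*(-1 + 2*sqrt(2))*conj(-1) + 2*(7)*conj(1) + 2*(-2*sqrt(2) - 1)*conj(-1) + 4*(1)*conj(-1) + 4*(1)*conj(1)]
      = (1/16)[(11) + (3) + (2 - 4*sqrt(2)) + (14) + (2 + 4*sqrt(2)) + (-4) + (4)] = 32/16 = 2
  <chi_rho, chi_5> = (1/16)[1*(11)*conj(2) + 1*(3)*conj(-2) + 2*(-1 + 2*sqrt(2))*conj(sqrt(2)) + 2*(7)*conj(0) + 2*(-2*sqrt(2) - 1)*conj(-sqrt(2)) + 4*(1)*conj(0) + 4*(1)*conj(0)]
      = (1/16)[(22) + (-6) + (8 - 2*sqrt(2)) + (0) + (2*sqrt(2) + 8) + (0) + (0)] = 32/16 = 2
  <chi_rho, chi_6> = (1/16)[1*(11)*conj(2) + 1*(3)*conj(2) + 2*(-1 + 2*sqrt(2))*conj(0) + 2*(7)*conj(-2) + 2*(-2*sqrt(2) - 1)*conj(0) + 4*(1)*conj(0) + 4*(1)*conj(0)]
      = (1/16)[(22) + (6) + (0) + (-28) + (0) + (0) + (0)] = 0/16 = 0
  <chi_rho, chi_7> = (1/16)[1*(11)*conj(2) + 1*(3)*conj(-2) + 2*(-1 + 2*sqrt(2))*conj(-sqrt(2)) + 2*(7)*conj(0) + 2*(-2*sqrt(2) - 1)*conj(sqrt(2)) + 4*(1)*conj(0) + 4*(1)*conj(0)]
      = (1/16)[(22) + (-6) + (-8 + 2*sqrt(2)) + (0) + (-8 - 2*sqrt(2)) + (0) + (0)] = 0/16 = 0
Dimension check: dim(rho) = sum (mult * dim) = 2*1 + 1*1 + 2*1 + 2*1 + 2*2 + 0*2 + 0*2 = 11 = chi_rho(e) = 11.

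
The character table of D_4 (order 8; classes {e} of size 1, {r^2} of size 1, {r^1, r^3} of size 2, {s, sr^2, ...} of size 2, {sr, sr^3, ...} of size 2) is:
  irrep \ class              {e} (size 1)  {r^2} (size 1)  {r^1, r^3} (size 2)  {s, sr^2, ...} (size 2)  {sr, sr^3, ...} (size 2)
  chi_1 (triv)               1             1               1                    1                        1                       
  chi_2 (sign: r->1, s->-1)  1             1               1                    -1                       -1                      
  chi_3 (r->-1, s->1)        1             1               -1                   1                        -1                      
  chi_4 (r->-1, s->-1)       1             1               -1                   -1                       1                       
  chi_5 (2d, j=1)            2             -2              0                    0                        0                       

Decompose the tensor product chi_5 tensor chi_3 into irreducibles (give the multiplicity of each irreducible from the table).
chi_5 tensor chi_3 = chi_5 (all other irreducibles have multiplicity 0).

Derivation: The character of a tensor product is the pointwise product (chi_5 * chi_3)(C) = chi_5(C) * chi_3(C):
  {e}: (2)*(1), {r^2}: (-2)*(1), {r^1, r^3}: (0)*(-1), {s, sr^2, ...}: (0)*(1), {sr, sr^3, ...}: (0)*(-1)
so (chi_5 * chi_3) takes values
  {e} -> 2, {r^2} -> -2, {r^1, r^3} -> 0, {s, sr^2, ...} -> 0, {sr, sr^3, ...} -> 0.
Now take the inner product of this character with each irreducible chi from the table, <chi_5*chi_3, chi> = (1/8) sum_C |C| (chi_5*chi_3)(C) conj(chi(C)):
  <chi_5*chi_3, chi_1> = (1/8)[1*(2)*conj(1) + 1*(-2)*conj(1) + 2*(0)*conj(1) + 2*(0)*conj(1) + 2*(0)*conj(1)]
      = (1/8)[(2) + (-2) + (0) + (0) + (0)] = 0/8 = 0
  <chi_5*chi_3, chi_2> = (1/8)[1*(2)*conj(1) + 1*(-2)*conj(1) + 2*(0)*conj(1) + 2*(0)*conj(-1) + 2*(0)*conj(-1)]
      = (1/8)[(2) + (-2) + (0) + (0) + (0)] = 0/8 = 0
  <chi_5*chi_3, chi_3> = (1/8)[1*(2)*conj(1) + 1*(-2)*conj(1) + 2*(0)*conj(-1) + 2*(0)*conj(1) + 2*(0)*conj(-1)]
      = (1/8)[(2) + (-2) + (0) + (0) + (0)] = 0/8 = 0
  <chi_5*chi_3, chi_4> = (1/8)[1*(2)*conj(1) + 1*(-2)*conj(1) + 2*(0)*conj(-1) + 2*(0)*conj(-1) + 2*(0)*conj(1)]
      = (1/8)[(2) + (-2) + (0) + (0) + (0)] = 0/8 = 0
  <chi_5*chi_3, chi_5> = (1/8)[1*(2)*conj(2) + 1*(-2)*conj(-2) + 2*(0)*conj(0) + 2*(0)*conj(0) + 2*(0)*conj(0)]
      = (1/8)[(4) + (4) + (0) + (0) + (0)] = 8/8 = 1
Hence the multiplicities are chi_5: 1. Dimension check: dim(chi_5)*dim(chi_3) = 2*1 = 2 and sum (mult * dim) = 1*2 = 2.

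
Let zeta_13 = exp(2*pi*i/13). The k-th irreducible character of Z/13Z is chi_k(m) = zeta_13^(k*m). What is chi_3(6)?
chi_3(6) = zeta_13^18 = exp(10*I*pi/13)

Solution. chi_3(6) = zeta_13^(3*6) = zeta_13^18. Since zeta_13^13 = 1, this equals zeta_13^5 = exp(2*pi*i*5/13) = exp(10*I*pi/13).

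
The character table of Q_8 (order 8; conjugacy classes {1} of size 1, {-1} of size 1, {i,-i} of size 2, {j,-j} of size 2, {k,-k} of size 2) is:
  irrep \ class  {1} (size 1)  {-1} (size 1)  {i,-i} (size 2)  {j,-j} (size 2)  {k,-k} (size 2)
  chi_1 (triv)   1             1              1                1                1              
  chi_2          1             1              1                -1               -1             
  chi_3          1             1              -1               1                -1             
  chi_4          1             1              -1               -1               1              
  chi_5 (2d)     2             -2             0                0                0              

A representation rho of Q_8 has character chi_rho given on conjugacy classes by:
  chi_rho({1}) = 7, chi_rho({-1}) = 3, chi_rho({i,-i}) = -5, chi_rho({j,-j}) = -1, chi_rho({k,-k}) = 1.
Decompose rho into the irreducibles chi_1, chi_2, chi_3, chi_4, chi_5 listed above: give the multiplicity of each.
Multiplicities: chi_1: 0, chi_2: 0, chi_3: 2, chi_4: 3, chi_5: 1.

Use <chi_rho, chi> = (1/|G|) sum_C |C| * chi_rho(C) * conj(chi(C)) with |G| = 8 for each irreducible chi in the table:
  <chi_rho, chi_1> = (1/8)[1*(7)*conj(1) + 1*(3)*conj(1) + 2*(-5)*conj(1) + 2*(-1)*conj(1) + 2*(1)*conj(1)]
      = (1/8)[(7) + (3) + (-10) + (-2) + (2)] = 0/8 = 0
  <chi_rho, chi_2> = (1/8)[1*(7)*conj(1) + 1*(3)*conj(1) + 2*(-5)*conj(1) + 2*(-1)*conj(-1) + 2*(1)*conj(-1)]
      = (1/8)[(7) + (3) + (-10) + (2) + (-2)] = 0/8 = 0
  <chi_rho, chi_3> = (1/8)[1*(7)*conj(1) + 1*(3)*conj(1) + 2*(-5)*conj(-1) + 2*(-1)*conj(1) + 2*(1)*conj(-1)]
      = (1/8)[(7) + (3) + (10) + (-2) + (-2)] = 16/8 = 2
  <chi_rho, chi_4> = (1/8)[1*(7)*conj(1) + 1*(3)*conj(1) + 2*(-5)*conj(-1) + 2*(-1)*conj(-1) + 2*(1)*conj(1)]
      = (1/8)[(7) + (3) + (10) + (2) + (2)] = 24/8 = 3
  <chi_rho, chi_5> = (1/8)[1*(7)*conj(2) + 1*(3)*conj(-2) + 2*(-5)*conj(0) + 2*(-1)*conj(0) + 2*(1)*conj(0)]
      = (1/8)[(14) + (-6) + (0) + (0) + (0)] = 8/8 = 1
Dimension check: dim(rho) = sum (mult * dim) = 0*1 + 0*1 + 2*1 + 3*1 + 1*2 = 7 = chi_rho(e) = 7.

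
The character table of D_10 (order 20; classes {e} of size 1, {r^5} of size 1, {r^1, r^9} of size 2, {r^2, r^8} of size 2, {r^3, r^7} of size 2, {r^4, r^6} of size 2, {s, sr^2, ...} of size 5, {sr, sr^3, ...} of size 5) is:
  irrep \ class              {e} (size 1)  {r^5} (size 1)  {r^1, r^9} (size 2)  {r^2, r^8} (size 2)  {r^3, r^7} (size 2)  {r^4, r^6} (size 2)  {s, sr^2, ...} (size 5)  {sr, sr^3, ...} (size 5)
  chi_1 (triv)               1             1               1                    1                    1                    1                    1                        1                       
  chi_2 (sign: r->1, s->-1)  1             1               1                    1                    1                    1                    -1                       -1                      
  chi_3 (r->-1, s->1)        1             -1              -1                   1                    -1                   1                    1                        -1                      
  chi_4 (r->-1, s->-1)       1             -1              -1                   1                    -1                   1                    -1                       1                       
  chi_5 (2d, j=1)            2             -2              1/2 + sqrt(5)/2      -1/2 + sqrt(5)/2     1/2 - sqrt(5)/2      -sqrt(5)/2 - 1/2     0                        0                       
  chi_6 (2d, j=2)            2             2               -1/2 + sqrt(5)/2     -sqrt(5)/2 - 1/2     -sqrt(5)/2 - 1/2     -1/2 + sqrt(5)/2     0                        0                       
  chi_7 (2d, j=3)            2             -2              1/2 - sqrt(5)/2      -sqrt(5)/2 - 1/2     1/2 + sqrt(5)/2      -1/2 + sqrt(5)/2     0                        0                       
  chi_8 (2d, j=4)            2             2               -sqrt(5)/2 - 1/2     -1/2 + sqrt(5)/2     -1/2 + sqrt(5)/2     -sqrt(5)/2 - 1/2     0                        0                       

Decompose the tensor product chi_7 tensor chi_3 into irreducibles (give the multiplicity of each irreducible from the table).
chi_7 tensor chi_3 = chi_6 (all other irreducibles have multiplicity 0).

Explanation: The character of a tensor product is the pointwise product (chi_7 * chi_3)(C) = chi_7(C) * chi_3(C):
  {e}: (2)*(1), {r^5}: (-2)*(-1), {r^1, r^9}: (1/2 - sqrt(5)/2)*(-1), {r^2, r^8}: (-sqrt(5)/2 - 1/2)*(1), {r^3, r^7}: (1/2 + sqrt(5)/2)*(-1), {r^4, r^6}: (-1/2 + sqrt(5)/2)*(1), {s, sr^2, ...}: (0)*(1), {sr, sr^3, ...}: (0)*(-1)
so (chi_7 * chi_3) takes values
  {e} -> 2, {r^5} -> 2, {r^1, r^9} -> -1/2 + sqrt(5)/2, {r^2, r^8} -> -sqrt(5)/2 - 1/2, {r^3, r^7} -> -sqrt(5)/2 - 1/2, {r^4, r^6} -> -1/2 + sqrt(5)/2, {s, sr^2, ...} -> 0, {sr, sr^3, ...} -> 0.
Now take the inner product of this character with each irreducible chi from the table, <chi_7*chi_3, chi> = (1/20) sum_C |C| (chi_7*chi_3)(C) conj(chi(C)):
  <chi_7*chi_3, chi_1> = (1/20)[1*(2)*conj(1) + 1*(2)*conj(1) + 2*(-1/2 + sqrt(5)/2)*conj(1) + 2*(-sqrt(5)/2 - 1/2)*conj(1) + 2*(-sqrt(5)/2 - 1/2)*conj(1) + 2*(-1/2 + sqrt(5)/2)*conj(1) + 5*(0)*conj(1) + 5*(0)*conj(1)]
      = (1/20)[(2) + (2) + (-1 + sqrt(5)) + (-sqrt(5) - 1) + (-sqrt(5) - 1) + (-1 + sqrt(5)) + (0) + (0)] = 0/20 = 0
  <chi_7*chi_3, chi_2> = (1/20)[1*(2)*conj(1) + 1*(2)*conj(1) + 2*(-1/2 + sqrt(5)/2)*conj(1) + 2*(-sqrt(5)/2 - 1/2)*conj(1) + 2*(-sqrt(5)/2 - 1/2)*conj(1) + 2*(-1/2 + sqrt(5)/2)*conj(1) + 5*(0)*conj(-1) + 5*(0)*conj(-1)]
      = (1/20)[(2) + (2) + (-1 + sqrt(5)) + (-sqrt(5) - 1) + (-sqrt(5) - 1) + (-1 + sqrt(5)) + (0) + (0)] = 0/20 = 0
  <chi_7*chi_3, chi_3> = (1/20)[1*(2)*conj(1) + 1*(2)*conj(-1) + 2*(-1/2 + sqrt(5)/2)*conj(-1) + 2*(-sqrt(5)/2 - 1/2)*conj(1) + 2*(-sqrt(5)/2 - 1/2)*conj(-1) + 2*(-1/2 + sqrt(5)/2)*conj(1) + 5*(0)*conj(1) + 5*(0)*conj(-1)]
      = (1/20)[(2) + (-2) + (1 - sqrt(5)) + (-sqrt(5) - 1) + (1 + sqrt(5)) + (-1 + sqrt(5)) + (0) + (0)] = 0/20 = 0
  <chi_7*chi_3, chi_4> = (1/20)[1*(2)*conj(1) + 1*(2)*conj(-1) + 2*(-1/2 + sqrt(5)/2)*conj(-1) + 2*(-sqrt(5)/2 - 1/2)*conj(1) + 2*(-sqrt(5)/2 - 1/2)*conj(-1) + 2*(-1/2 + sqrt(5)/2)*conj(1) + 5*(0)*conj(-1) + 5*(0)*conj(1)]
      = (1/20)[(2) + (-2) + (1 - sqrt(5)) + (-sqrt(5) - 1) + (1 + sqrt(5)) + (-1 + sqrt(5)) + (0) + (0)] = 0/20 = 0
  <chi_7*chi_3, chi_5> = (1/20)[1*(2)*conj(2) + 1*(2)*conj(-2) + 2*(-1/2 + sqrt(5)/2)*conj(1/2 + sqrt(5)/2) + 2*(-sqrt(5)/2 - 1/2)*conj(-1/2 + sqrt(5)/2) + 2*(-sqrt(5)/2 - 1/2)*conj(1/2 - sqrt(5)/2) + 2*(-1/2 + sqrt(5)/2)*conj(-sqrt(5)/2 - 1/2) + 5*(0)*conj(0) + 5*(0)*conj(0)]
      = (1/20)[(4) + (-4) + (2) + (-2) + (2) + (-2) + (0) + (0)] = 0/20 = 0
  <chi_7*chi_3, chi_6> = (1/20)[1*(2)*conj(2) + 1*(2)*conj(2) + 2*(-1/2 + sqrt(5)/2)*conj(-1/2 + sqrt(5)/2) + 2*(-sqrt(5)/2 - 1/2)*conj(-sqrt(5)/2 - 1/2) + 2*(-sqrt(5)/2 - 1/2)*conj(-sqrt(5)/2 - 1/2) + 2*(-1/2 + sqrt(5)/2)*conj(-1/2 + sqrt(5)/2) + 5*(0)*conj(0) + 5*(0)*conj(0)]
      = (1/20)[(4) + (4) + (3 - sqrt(5)) + (sqrt(5) + 3) + (sqrt(5) + 3) + (3 - sqrt(5)) + (0) + (0)] = 20/20 = 1
  <chi_7*chi_3, chi_7> = (1/20)[1*(2)*conj(2) + 1*(2)*conj(-2) + 2*(-1/2 + sqrt(5)/2)*conj(1/2 - sqrt(5)/2) + 2*(-sqrt(5)/2 - 1/2)*conj(-sqrt(5)/2 - 1/2) + 2*(-sqrt(5)/2 - 1/2)*conj(1/2 + sqrt(5)/2) + 2*(-1/2 + sqrt(5)/2)*conj(-1/2 + sqrt(5)/2) + 5*(0)*conj(0) + 5*(0)*conj(0)]
      = (1/20)[(4) + (-4) + (-3 + sqrt(5)) + (sqrt(5) + 3) + (-3 - sqrt(5)) + (3 - sqrt(5)) + (0) + (0)] = 0/20 = 0
  <chi_7*chi_3, chi_8> = (1/20)[1*(2)*conj(2) + 1*(2)*conj(2) + 2*(-1/2 + sqrt(5)/2)*conj(-sqrt(5)/2 - 1/2) + 2*(-sqrt(5)/2 - 1/2)*conj(-1/2 + sqrt(5)/2) + 2*(-sqrt(5)/2 - 1/2)*conj(-1/2 + sqrt(5)/2) + 2*(-1/2 + sqrt(5)/2)*conj(-sqrt(5)/2 - 1/2) + 5*(0)*conj(0) + 5*(0)*conj(0)]
      = (1/20)[(4) + (4) + (-2) + (-2) + (-2) + (-2) + (0) + (0)] = 0/20 = 0
Hence the multiplicities are chi_6: 1. Dimension check: dim(chi_7)*dim(chi_3) = 2*1 = 2 and sum (mult * dim) = 1*2 = 2.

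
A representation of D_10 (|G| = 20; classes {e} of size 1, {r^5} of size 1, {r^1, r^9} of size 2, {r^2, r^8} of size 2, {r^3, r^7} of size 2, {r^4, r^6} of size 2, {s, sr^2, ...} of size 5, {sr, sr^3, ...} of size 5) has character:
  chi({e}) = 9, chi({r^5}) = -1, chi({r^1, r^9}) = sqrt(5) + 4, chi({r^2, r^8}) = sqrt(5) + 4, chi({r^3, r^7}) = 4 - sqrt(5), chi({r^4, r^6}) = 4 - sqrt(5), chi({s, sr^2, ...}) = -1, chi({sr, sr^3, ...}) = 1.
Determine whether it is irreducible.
Not irreducible (reducible): <chi, chi> = 13 > 1.

Proof sketch: <chi, chi> = (1/|G|) sum_C |C| * |chi(C)|^2 = (1/20)[1*|9|^2 + 1*|-1|^2 + 2*|sqrt(5) + 4|^2 + 2*|sqrt(5) + 4|^2 + 2*|4 - sqrt(5)|^2 + 2*|4 - sqrt(5)|^2 + 5*|-1|^2 + 5*|1|^2]
  = (1/20)[(81) + (1) + (16*sqrt(5) + 42) + (16*sqrt(5) + 42) + (42 - 16*sqrt(5)) + (42 - 16*sqrt(5)) + (5) + (5)] = 260/20 = 13.
A character is irreducible iff <chi, chi> = 1, so this representation is reducible.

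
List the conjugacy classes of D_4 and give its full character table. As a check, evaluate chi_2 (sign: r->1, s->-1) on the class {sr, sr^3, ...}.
Conjugacy classes: {e} of size 1, {r^2} of size 1, {r^1, r^3} of size 2, {s, sr^2, ...} of size 2, {sr, sr^3, ...} of size 2.
Character table:
  irrep \ class              {e} (size 1)  {r^2} (size 1)  {r^1, r^3} (size 2)  {s, sr^2, ...} (size 2)  {sr, sr^3, ...} (size 2)
  chi_1 (triv)               1             1               1                    1                        1                       
  chi_2 (sign: r->1, s->-1)  1             1               1                    -1                       -1                      
  chi_3 (r->-1, s->1)        1             1               -1                   1                        -1                      
  chi_4 (r->-1, s->-1)       1             1               -1                   -1                       1                       
  chi_5 (2d, j=1)            2             -2              0                    0                        0                       

Spot check: chi_2 (sign: r->1, s->-1) on {sr, sr^3, ...} = -1.

Derivation: D_4 has order 2*4 = 8 with 5 conjugacy classes, hence 5 irreducibles. Sum of squared dims 1 + 1 + 1 + 1 + 4 = 8 = |G|. Linear characters come from the abelianisation; the 2-dimensional irreps have character r^k -> 2*cos(2*pi*j*k/4), reflections -> 0.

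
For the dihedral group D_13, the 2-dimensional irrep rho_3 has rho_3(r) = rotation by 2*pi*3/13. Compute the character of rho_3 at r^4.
chi_{rho_3}(r^4) = 2*cos(2*pi*3*4/13) = 2*cos(2*pi/13)

Derivation: rho_3(r^4) is rotation by angle 2*pi*3*4/13, whose trace is 2*cos(2*pi*3*4/13) = 2*cos(2*pi/13).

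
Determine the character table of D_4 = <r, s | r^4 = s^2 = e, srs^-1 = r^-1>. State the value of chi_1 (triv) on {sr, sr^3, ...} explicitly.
Conjugacy classes: {e} of size 1, {r^2} of size 1, {r^1, r^3} of size 2, {s, sr^2, ...} of size 2, {sr, sr^3, ...} of size 2.
Character table:
  irrep \ class              {e} (size 1)  {r^2} (size 1)  {r^1, r^3} (size 2)  {s, sr^2, ...} (size 2)  {sr, sr^3, ...} (size 2)
  chi_1 (triv)               1             1               1                    1                        1                       
  chi_2 (sign: r->1, s->-1)  1             1               1                    -1                       -1                      
  chi_3 (r->-1, s->1)        1             1               -1                   1                        -1                      
  chi_4 (r->-1, s->-1)       1             1               -1                   -1                       1                       
  chi_5 (2d, j=1)            2             -2              0                    0                        0                       

Spot check: chi_1 (triv) on {sr, sr^3, ...} = 1.

D_4 has order 2*4 = 8 with 5 conjugacy classes, hence 5 irreducibles. Sum of squared dims 1 + 1 + 1 + 1 + 4 = 8 = |G|. Linear characters come from the abelianisation; the 2-dimensional irreps have character r^k -> 2*cos(2*pi*j*k/4), reflections -> 0.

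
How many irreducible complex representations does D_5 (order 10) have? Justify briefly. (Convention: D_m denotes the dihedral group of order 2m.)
4

Details: The number of irreducible complex representations of a finite group equals its number of conjugacy classes. D_5 has 4 conjugacy classes ((n+3)/2 for n odd), so D_5 (order 10) has exactly 4 irreducible complex representations.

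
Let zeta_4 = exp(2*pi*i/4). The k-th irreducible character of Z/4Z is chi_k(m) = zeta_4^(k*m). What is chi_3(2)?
chi_3(2) = zeta_4^6 = -1

chi_3(2) = zeta_4^(3*2) = zeta_4^6. Since zeta_4^4 = 1, this equals zeta_4^2 = exp(2*pi*i*2/4) = -1.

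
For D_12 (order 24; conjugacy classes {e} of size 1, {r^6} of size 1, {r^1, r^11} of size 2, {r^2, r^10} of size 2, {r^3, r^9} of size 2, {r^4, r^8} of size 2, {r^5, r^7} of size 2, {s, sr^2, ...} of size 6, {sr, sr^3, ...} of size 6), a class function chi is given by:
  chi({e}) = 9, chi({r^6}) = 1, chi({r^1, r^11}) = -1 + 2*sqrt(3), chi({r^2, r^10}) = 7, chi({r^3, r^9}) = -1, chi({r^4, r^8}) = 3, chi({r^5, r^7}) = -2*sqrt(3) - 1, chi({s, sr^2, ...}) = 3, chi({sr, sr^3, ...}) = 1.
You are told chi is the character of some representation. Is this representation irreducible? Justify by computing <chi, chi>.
Not irreducible (reducible): <chi, chi> = 13 > 1.

Argument: <chi, chi> = (1/|G|) sum_C |C| * |chi(C)|^2 = (1/24)[1*|9|^2 + 1*|1|^2 + 2*|-1 + 2*sqrt(3)|^2 + 2*|7|^2 + 2*|-1|^2 + 2*|3|^2 + 2*|-2*sqrt(3) - 1|^2 + 6*|3|^2 + 6*|1|^2]
  = (1/24)[(81) + (1) + (26 - 8*sqrt(3)) + (98) + (2) + (18) + (8*sqrt(3) + 26) + (54) + (6)] = 312/24 = 13.
A character is irreducible iff <chi, chi> = 1, so this representation is reducible.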